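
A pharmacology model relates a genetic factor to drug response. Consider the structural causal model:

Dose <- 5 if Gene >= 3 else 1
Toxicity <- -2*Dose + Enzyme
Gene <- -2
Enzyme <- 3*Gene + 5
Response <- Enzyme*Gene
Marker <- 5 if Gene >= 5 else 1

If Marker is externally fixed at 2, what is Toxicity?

Under do(Marker=2), the mechanism Marker <- 5 if Gene >= 5 else 1 is discarded; Marker is fixed at 2.
Since Toxicity is not a descendant of the intervened variable, it is unaffected.
Dose = 5 if Gene >= 3 else 1  [with Gene=-2]  = 1
Enzyme = 3*Gene + 5  [with Gene=-2]  = -1
Toxicity = -2*Dose + Enzyme  [with Dose=1, Enzyme=-1]  = -3

-3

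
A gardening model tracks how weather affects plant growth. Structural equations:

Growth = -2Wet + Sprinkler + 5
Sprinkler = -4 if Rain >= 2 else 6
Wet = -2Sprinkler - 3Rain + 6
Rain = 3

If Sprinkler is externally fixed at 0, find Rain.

3

Under do(Sprinkler=0), the mechanism Sprinkler = -4 if Rain >= 2 else 6 is discarded; Sprinkler is fixed at 0.
Rain is not downstream of the intervention, so its value is determined by the original equations.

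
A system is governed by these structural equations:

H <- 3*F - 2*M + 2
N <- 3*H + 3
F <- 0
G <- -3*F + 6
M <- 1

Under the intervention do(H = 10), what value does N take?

The intervention breaks the incoming arrows to H: H <- 3*F - 2*M + 2 no longer applies, and H = 10.
N = 3*H + 3  [with H=10]  = 33

33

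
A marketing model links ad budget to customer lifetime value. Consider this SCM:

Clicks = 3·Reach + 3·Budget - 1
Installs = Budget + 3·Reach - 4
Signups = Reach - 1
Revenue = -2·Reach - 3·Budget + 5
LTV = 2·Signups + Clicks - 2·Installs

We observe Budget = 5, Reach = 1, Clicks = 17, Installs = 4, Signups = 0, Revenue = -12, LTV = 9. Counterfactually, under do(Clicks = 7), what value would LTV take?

-1

The intervention breaks the incoming arrows to Clicks: Clicks = 3·Reach + 3·Budget - 1 no longer applies, and Clicks = 7.
Installs = Budget + 3·Reach - 4  [with Budget=5, Reach=1]  = 4
Signups = Reach - 1  [with Reach=1]  = 0
LTV = 2·Signups + Clicks - 2·Installs  [with Signups=0, Clicks=7, Installs=4]  = -1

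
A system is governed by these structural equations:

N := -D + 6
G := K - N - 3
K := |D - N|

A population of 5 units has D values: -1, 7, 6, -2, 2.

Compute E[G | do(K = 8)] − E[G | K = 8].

Under do(K=8), K's equation is replaced by K=8 for every unit. Per-unit G: -2, 6, 5, -3, 1. Mean = 1.4.
Conditioning on K=8 selects the 2 unit(s) with D ∈ {-1, 7}. Their G values: -2, 6. Mean = 2.
Difference = 1.4 − 2 = -0.6.

-0.6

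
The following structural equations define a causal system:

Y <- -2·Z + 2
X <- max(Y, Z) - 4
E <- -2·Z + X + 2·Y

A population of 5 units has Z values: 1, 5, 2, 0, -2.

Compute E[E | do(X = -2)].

The intervention sets X=-2 in all 5 units regardless of Z. Recomputing E per unit gives -4, -28, -10, 2, 14; average -5.2.

-5.2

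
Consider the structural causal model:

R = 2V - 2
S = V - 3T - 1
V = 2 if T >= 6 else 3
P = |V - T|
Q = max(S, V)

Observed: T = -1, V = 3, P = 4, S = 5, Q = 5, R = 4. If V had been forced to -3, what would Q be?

-1

do(V=-3) replaces the equation V = 2 if T >= 6 else 3 with the constant V = -3.
S = V - 3T - 1  [with V=-3, T=-1]  = -1
Q = max(S, V)  [with S=-1, V=-3]  = -1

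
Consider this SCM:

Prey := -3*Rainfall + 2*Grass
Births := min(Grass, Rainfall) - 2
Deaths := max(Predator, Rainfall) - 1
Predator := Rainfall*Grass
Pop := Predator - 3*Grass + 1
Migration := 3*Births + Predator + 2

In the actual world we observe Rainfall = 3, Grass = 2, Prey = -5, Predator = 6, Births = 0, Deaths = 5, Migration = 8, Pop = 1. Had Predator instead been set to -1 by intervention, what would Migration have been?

1

The intervention breaks the incoming arrows to Predator: Predator := Rainfall*Grass no longer applies, and Predator = -1.
Births = min(Grass, Rainfall) - 2  [with Grass=2, Rainfall=3]  = 0
Migration = 3*Births + Predator + 2  [with Births=0, Predator=-1]  = 1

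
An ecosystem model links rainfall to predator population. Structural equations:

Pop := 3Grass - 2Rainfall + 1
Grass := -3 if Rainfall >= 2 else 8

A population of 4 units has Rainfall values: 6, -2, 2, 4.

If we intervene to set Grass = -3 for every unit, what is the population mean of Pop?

-13

do(Grass=-3) breaks Grass's dependence on Rainfall. With Grass=-3 fixed, Pop across the units is -20, -4, -12, -16, mean -13.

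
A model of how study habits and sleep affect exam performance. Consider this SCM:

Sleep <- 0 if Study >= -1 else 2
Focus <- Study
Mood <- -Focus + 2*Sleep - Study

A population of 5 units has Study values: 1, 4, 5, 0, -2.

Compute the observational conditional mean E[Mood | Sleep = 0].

-5

Observing Sleep=0 restricts to units where Sleep's equation naturally yields 0: Study ∈ {1, 4, 5, 0}. In that subpopulation Mood = -2, -8, -10, 0, mean -5.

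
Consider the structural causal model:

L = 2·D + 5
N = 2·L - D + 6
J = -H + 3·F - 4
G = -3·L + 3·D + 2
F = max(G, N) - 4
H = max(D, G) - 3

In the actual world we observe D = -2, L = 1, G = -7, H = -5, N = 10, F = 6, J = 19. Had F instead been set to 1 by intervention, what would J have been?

4

Intervening sets F = 1 and removes its equation (F = max(G, N) - 4).
L = 2·D + 5  [with D=-2]  = 1
G = -3·L + 3·D + 2  [with L=1, D=-2]  = -7
H = max(D, G) - 3  [with D=-2, G=-7]  = -5
J = -H + 3·F - 4  [with H=-5, F=1]  = 4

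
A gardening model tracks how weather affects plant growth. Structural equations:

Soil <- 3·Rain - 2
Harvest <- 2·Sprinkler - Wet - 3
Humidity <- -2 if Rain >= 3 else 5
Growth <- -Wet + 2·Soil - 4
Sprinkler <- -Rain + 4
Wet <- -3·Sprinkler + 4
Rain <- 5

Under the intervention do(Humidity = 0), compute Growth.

do(Humidity=0) replaces the equation Humidity <- -2 if Rain >= 3 else 5 with the constant Humidity = 0.
Since Growth is not a descendant of the intervened variable, it is unaffected.
Sprinkler = -Rain + 4  [with Rain=5]  = -1
Soil = 3·Rain - 2  [with Rain=5]  = 13
Wet = -3·Sprinkler + 4  [with Sprinkler=-1]  = 7
Growth = -Wet + 2·Soil - 4  [with Wet=7, Soil=13]  = 15

15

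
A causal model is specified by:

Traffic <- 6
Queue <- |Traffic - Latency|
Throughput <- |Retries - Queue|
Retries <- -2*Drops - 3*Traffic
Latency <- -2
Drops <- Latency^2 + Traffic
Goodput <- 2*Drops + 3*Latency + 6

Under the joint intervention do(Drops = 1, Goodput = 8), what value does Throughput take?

The joint intervention fixes Drops = 1, Goodput = 8, removing each variable's own equation.
Queue = |Traffic - Latency|  [with Traffic=6, Latency=-2]  = 8
Retries = -2*Drops - 3*Traffic  [with Drops=1, Traffic=6]  = -20
Throughput = |Retries - Queue|  [with Retries=-20, Queue=8]  = 28

28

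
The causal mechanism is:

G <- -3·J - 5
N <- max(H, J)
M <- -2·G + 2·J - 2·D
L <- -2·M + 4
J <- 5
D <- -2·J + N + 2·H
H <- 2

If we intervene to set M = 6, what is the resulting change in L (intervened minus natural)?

Intervening sets M = 6 and removes its equation (M <- -2·G + 2·J - 2·D).
L = -2·M + 4  [with M=6]  = -8
Without intervention: N = max(H, J)  [with H=2, J=5]  = 5; D = -2·J + N + 2·H  [with J=5, N=5, H=2]  = -1; G = -3·J - 5  [with J=5]  = -20; M = -2·G + 2·J - 2·D  [with G=-20, J=5, D=-1]  = 52; L = -2·M + 4  [with M=52]  = -100.
Change = -8 − (-100) = 92.

92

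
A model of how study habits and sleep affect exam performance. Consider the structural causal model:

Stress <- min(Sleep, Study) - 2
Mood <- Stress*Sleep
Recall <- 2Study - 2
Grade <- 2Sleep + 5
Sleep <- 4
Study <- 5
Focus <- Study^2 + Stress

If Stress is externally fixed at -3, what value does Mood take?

do(Stress=-3) replaces the equation Stress <- min(Sleep, Study) - 2 with the constant Stress = -3.
Mood = Stress*Sleep  [with Stress=-3, Sleep=4]  = -12

-12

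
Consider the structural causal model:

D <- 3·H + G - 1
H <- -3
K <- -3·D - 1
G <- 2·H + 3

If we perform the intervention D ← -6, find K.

17

The intervention breaks the incoming arrows to D: D <- 3·H + G - 1 no longer applies, and D = -6.
K = -3·D - 1  [with D=-6]  = 17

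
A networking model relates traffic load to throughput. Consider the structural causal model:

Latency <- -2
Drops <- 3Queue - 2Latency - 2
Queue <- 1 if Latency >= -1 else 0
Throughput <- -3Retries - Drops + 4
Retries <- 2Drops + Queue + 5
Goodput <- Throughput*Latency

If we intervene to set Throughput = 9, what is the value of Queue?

0

Under do(Throughput=9), the mechanism Throughput <- -3Retries - Drops + 4 is discarded; Throughput is fixed at 9.
No directed path runs from Throughput to Queue, so Queue keeps its natural value.
Queue = 1 if Latency >= -1 else 0  [with Latency=-2]  = 0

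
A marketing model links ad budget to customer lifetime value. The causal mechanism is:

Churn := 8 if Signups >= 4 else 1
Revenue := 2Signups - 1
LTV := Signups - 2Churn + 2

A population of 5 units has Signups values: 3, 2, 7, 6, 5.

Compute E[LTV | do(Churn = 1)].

4.6

Every unit gets Churn=1 under the intervention. LTV values become 3, 2, 7, 6, 5; E[LTV|do(Churn=1)] = 4.6.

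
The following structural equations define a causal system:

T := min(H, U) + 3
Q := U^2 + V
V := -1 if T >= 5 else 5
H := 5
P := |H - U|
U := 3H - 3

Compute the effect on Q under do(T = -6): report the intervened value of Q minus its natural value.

6

Under do(T=-6), the mechanism T := min(H, U) + 3 is discarded; T is fixed at -6.
U = 3H - 3  [with H=5]  = 12
V = -1 if T >= 5 else 5  [with T=-6]  = 5
Q = U^2 + V  [with U=12, V=5]  = 149
Without intervention: U = 3H - 3  [with H=5]  = 12; T = min(H, U) + 3  [with H=5, U=12]  = 8; V = -1 if T >= 5 else 5  [with T=8]  = -1; Q = U^2 + V  [with U=12, V=-1]  = 143.
Change = 149 − 143 = 6.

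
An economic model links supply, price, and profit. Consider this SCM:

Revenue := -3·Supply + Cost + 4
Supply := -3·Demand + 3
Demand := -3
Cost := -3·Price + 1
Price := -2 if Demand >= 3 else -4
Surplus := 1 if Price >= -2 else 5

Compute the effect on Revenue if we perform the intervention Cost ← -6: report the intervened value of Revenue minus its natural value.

-19

Intervening sets Cost = -6 and removes its equation (Cost := -3·Price + 1).
Supply = -3·Demand + 3  [with Demand=-3]  = 12
Revenue = -3·Supply + Cost + 4  [with Supply=12, Cost=-6]  = -38
Without intervention: Price = -2 if Demand >= 3 else -4  [with Demand=-3]  = -4; Supply = -3·Demand + 3  [with Demand=-3]  = 12; Cost = -3·Price + 1  [with Price=-4]  = 13; Revenue = -3·Supply + Cost + 4  [with Supply=12, Cost=13]  = -19.
Change = -38 − (-19) = -19.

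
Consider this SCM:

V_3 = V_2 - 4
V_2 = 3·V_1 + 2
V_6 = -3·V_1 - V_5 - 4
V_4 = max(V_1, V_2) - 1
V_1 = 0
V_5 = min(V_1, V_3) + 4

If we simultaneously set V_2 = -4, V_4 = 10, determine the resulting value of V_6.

0

The joint intervention fixes V_2 = -4, V_4 = 10, removing each variable's own equation.
V_3 = V_2 - 4  [with V_2=-4]  = -8
V_5 = min(V_1, V_3) + 4  [with V_1=0, V_3=-8]  = -4
V_6 = -3·V_1 - V_5 - 4  [with V_1=0, V_5=-4]  = 0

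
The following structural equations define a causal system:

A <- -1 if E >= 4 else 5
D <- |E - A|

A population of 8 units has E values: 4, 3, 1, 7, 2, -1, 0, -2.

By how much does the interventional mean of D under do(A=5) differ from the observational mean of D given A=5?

-0.75

do(A=5) breaks A's dependence on E. With A=5 fixed, D across the units is 1, 2, 4, 2, 3, 6, 5, 7, mean 3.75.
E[D|A=5] averages over only the 6 units with A=5 (E = 3, 1, 2, -1, 0, -2): D = 2, 4, 3, 6, 5, 7, mean 4.5.
Difference = 3.75 − 4.5 = -0.75.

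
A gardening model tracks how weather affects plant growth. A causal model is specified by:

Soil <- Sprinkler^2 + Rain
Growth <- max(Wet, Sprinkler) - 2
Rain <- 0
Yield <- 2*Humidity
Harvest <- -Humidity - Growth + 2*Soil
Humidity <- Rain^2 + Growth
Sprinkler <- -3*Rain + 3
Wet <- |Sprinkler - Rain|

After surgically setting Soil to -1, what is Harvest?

The intervention breaks the incoming arrows to Soil: Soil <- Sprinkler^2 + Rain no longer applies, and Soil = -1.
Sprinkler = -3*Rain + 3  [with Rain=0]  = 3
Wet = |Sprinkler - Rain|  [with Sprinkler=3, Rain=0]  = 3
Growth = max(Wet, Sprinkler) - 2  [with Wet=3, Sprinkler=3]  = 1
Humidity = Rain^2 + Growth  [with Rain=0, Growth=1]  = 1
Harvest = -Humidity - Growth + 2*Soil  [with Humidity=1, Growth=1, Soil=-1]  = -4

-4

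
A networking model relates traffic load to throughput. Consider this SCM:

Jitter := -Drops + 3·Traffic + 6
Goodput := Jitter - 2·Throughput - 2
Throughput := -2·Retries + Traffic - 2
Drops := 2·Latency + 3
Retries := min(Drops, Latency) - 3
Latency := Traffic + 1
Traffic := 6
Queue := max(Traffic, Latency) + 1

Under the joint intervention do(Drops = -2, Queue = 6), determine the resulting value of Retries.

The joint intervention fixes Drops = -2, Queue = 6, removing each variable's own equation.
Latency = Traffic + 1  [with Traffic=6]  = 7
Retries = min(Drops, Latency) - 3  [with Drops=-2, Latency=7]  = -5

-5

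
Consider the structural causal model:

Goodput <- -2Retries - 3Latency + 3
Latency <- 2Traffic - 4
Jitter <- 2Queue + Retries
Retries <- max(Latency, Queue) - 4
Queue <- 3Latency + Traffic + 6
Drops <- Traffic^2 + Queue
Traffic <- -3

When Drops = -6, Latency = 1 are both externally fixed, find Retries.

The joint intervention fixes Drops = -6, Latency = 1, removing each variable's own equation.
Queue = 3Latency + Traffic + 6  [with Latency=1, Traffic=-3]  = 6
Retries = max(Latency, Queue) - 4  [with Latency=1, Queue=6]  = 2

2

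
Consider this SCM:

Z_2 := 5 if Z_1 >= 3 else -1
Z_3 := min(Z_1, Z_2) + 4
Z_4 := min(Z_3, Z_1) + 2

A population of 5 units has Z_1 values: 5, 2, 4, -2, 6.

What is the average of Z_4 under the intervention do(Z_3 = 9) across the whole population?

Under do(Z_3=9), Z_3's equation is replaced by Z_3=9 for every unit. Per-unit Z_4: 7, 4, 6, 0, 8. Mean = 5.

5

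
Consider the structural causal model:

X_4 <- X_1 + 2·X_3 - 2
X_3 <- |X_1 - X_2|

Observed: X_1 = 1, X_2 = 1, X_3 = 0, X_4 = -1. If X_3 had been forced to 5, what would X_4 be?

9

The intervention breaks the incoming arrows to X_3: X_3 <- |X_1 - X_2| no longer applies, and X_3 = 5.
X_4 = X_1 + 2·X_3 - 2  [with X_1=1, X_3=5]  = 9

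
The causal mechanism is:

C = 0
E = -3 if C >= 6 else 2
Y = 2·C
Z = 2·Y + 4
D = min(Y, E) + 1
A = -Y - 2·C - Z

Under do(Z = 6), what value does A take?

-6

The intervention breaks the incoming arrows to Z: Z = 2·Y + 4 no longer applies, and Z = 6.
Y = 2·C  [with C=0]  = 0
A = -Y - 2·C - Z  [with Y=0, C=0, Z=6]  = -6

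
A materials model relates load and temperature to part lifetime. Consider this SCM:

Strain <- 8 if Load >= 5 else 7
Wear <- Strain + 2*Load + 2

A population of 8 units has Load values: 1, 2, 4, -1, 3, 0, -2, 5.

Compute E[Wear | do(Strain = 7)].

12

Under do(Strain=7), Strain's equation is replaced by Strain=7 for every unit. Per-unit Wear: 11, 13, 17, 7, 15, 9, 5, 19. Mean = 12.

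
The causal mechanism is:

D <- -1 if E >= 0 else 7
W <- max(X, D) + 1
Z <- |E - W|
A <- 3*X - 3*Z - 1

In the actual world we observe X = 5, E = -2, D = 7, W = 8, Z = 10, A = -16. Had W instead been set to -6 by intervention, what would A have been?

Under do(W=-6), the mechanism W <- max(X, D) + 1 is discarded; W is fixed at -6.
Z = |E - W|  [with E=-2, W=-6]  = 4
A = 3*X - 3*Z - 1  [with X=5, Z=4]  = 2

2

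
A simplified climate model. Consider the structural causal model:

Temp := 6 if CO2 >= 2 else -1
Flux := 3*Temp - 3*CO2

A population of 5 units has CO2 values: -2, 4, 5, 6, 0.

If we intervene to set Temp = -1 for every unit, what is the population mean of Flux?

Every unit gets Temp=-1 under the intervention. Flux values become 3, -15, -18, -21, -3; E[Flux|do(Temp=-1)] = -10.8.

-10.8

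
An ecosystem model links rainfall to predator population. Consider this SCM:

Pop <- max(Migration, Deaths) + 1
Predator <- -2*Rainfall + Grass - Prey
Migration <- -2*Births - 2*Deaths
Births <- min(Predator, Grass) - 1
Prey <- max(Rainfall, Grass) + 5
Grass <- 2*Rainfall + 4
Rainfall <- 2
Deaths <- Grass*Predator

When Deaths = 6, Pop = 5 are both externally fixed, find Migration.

Under do(Deaths = 6, Pop = 5), each intervened variable's structural equation is replaced by its fixed value.
Grass = 2*Rainfall + 4  [with Rainfall=2]  = 8
Prey = max(Rainfall, Grass) + 5  [with Rainfall=2, Grass=8]  = 13
Predator = -2*Rainfall + Grass - Prey  [with Rainfall=2, Grass=8, Prey=13]  = -9
Births = min(Predator, Grass) - 1  [with Predator=-9, Grass=8]  = -10
Migration = -2*Births - 2*Deaths  [with Births=-10, Deaths=6]  = 8

8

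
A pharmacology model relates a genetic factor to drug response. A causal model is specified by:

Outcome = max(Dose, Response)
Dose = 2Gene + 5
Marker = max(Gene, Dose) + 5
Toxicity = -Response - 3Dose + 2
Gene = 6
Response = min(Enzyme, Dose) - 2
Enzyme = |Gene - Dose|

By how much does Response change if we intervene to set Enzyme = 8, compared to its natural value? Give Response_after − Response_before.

do(Enzyme=8) replaces the equation Enzyme = |Gene - Dose| with the constant Enzyme = 8.
Dose = 2Gene + 5  [with Gene=6]  = 17
Response = min(Enzyme, Dose) - 2  [with Enzyme=8, Dose=17]  = 6
Without intervention: Dose = 2Gene + 5  [with Gene=6]  = 17; Enzyme = |Gene - Dose|  [with Gene=6, Dose=17]  = 11; Response = min(Enzyme, Dose) - 2  [with Enzyme=11, Dose=17]  = 9.
Change = 6 − 9 = -3.

-3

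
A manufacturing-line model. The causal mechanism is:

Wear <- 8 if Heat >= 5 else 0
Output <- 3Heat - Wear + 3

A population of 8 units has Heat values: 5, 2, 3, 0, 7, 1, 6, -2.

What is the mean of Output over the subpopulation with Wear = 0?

5.4

Conditioning on Wear=0 selects the 5 unit(s) with Heat ∈ {2, 3, 0, 1, -2}. Their Output values: 9, 12, 3, 6, -3. Mean = 5.4.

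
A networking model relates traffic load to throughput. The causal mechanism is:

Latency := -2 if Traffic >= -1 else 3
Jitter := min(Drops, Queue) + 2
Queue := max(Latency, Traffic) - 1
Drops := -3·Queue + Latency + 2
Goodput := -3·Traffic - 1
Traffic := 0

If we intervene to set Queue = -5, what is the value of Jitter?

-3

do(Queue=-5) replaces the equation Queue := max(Latency, Traffic) - 1 with the constant Queue = -5.
Latency = -2 if Traffic >= -1 else 3  [with Traffic=0]  = -2
Drops = -3·Queue + Latency + 2  [with Queue=-5, Latency=-2]  = 15
Jitter = min(Drops, Queue) + 2  [with Drops=15, Queue=-5]  = -3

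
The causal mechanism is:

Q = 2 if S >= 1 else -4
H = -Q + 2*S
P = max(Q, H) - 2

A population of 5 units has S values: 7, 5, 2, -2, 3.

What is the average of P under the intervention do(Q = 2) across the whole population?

Under do(Q=2), Q's equation is replaced by Q=2 for every unit. Per-unit P: 10, 6, 0, 0, 2. Mean = 3.6.

3.6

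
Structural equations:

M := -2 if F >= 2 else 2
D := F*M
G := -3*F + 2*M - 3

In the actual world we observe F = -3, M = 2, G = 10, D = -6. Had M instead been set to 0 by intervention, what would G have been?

6

The intervention breaks the incoming arrows to M: M := -2 if F >= 2 else 2 no longer applies, and M = 0.
G = -3*F + 2*M - 3  [with F=-3, M=0]  = 6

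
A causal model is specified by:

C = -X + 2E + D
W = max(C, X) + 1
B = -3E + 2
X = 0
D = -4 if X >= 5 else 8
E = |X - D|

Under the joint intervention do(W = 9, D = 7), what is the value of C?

21

Setting W = 9, D = 7 by intervention discards those variables' equations.
E = |X - D|  [with X=0, D=7]  = 7
C = -X + 2E + D  [with X=0, E=7, D=7]  = 21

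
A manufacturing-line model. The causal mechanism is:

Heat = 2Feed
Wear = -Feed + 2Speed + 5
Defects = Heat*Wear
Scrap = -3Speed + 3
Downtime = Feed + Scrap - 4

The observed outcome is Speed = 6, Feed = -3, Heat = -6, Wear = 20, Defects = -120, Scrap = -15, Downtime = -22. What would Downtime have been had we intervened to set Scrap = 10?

Intervening sets Scrap = 10 and removes its equation (Scrap = -3Speed + 3).
Downtime = Feed + Scrap - 4  [with Feed=-3, Scrap=10]  = 3

3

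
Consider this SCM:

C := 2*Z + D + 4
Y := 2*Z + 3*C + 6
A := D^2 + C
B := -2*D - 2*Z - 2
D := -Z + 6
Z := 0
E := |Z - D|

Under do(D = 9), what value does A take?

Under do(D=9), the mechanism D := -Z + 6 is discarded; D is fixed at 9.
C = 2*Z + D + 4  [with Z=0, D=9]  = 13
A = D^2 + C  [with D=9, C=13]  = 94

94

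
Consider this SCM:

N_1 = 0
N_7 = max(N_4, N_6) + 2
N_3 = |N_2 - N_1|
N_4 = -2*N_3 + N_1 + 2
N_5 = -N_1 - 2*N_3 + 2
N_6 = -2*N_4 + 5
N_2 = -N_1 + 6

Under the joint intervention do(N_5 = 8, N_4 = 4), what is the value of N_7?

Setting N_5 = 8, N_4 = 4 by intervention discards those variables' equations.
N_6 = -2*N_4 + 5  [with N_4=4]  = -3
N_7 = max(N_4, N_6) + 2  [with N_4=4, N_6=-3]  = 6

6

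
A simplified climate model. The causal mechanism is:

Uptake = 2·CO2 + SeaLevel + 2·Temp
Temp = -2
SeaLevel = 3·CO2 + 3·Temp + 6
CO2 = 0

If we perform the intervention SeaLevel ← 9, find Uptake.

5

The intervention breaks the incoming arrows to SeaLevel: SeaLevel = 3·CO2 + 3·Temp + 6 no longer applies, and SeaLevel = 9.
Uptake = 2·CO2 + SeaLevel + 2·Temp  [with CO2=0, SeaLevel=9, Temp=-2]  = 5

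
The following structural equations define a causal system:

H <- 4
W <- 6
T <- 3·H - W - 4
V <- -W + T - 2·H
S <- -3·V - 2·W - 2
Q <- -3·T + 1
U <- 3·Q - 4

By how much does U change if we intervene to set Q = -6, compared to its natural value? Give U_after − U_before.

Intervening sets Q = -6 and removes its equation (Q <- -3·T + 1).
U = 3·Q - 4  [with Q=-6]  = -22
Without intervention: T = 3·H - W - 4  [with H=4, W=6]  = 2; Q = -3·T + 1  [with T=2]  = -5; U = 3·Q - 4  [with Q=-5]  = -19.
Change = -22 − (-19) = -3.

-3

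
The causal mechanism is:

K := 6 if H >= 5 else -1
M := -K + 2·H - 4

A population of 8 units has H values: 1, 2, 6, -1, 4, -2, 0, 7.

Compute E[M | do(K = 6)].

-5.75

do(K=6) breaks K's dependence on H. With K=6 fixed, M across the units is -8, -6, 2, -12, -2, -14, -10, 4, mean -5.75.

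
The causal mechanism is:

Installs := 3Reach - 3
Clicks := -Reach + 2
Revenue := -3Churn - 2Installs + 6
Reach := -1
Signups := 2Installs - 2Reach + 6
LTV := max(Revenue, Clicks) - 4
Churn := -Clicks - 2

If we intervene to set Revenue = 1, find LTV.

Intervening sets Revenue = 1 and removes its equation (Revenue := -3Churn - 2Installs + 6).
Clicks = -Reach + 2  [with Reach=-1]  = 3
LTV = max(Revenue, Clicks) - 4  [with Revenue=1, Clicks=3]  = -1

-1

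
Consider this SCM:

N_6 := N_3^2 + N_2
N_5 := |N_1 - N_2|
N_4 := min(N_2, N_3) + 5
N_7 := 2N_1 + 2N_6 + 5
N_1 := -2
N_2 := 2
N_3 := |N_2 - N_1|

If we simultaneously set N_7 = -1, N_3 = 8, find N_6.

66

Setting N_7 = -1, N_3 = 8 by intervention discards those variables' equations.
N_6 = N_3^2 + N_2  [with N_3=8, N_2=2]  = 66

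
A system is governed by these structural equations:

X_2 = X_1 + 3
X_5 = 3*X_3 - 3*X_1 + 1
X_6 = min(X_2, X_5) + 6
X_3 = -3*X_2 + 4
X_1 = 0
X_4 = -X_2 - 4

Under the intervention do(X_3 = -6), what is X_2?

Under do(X_3=-6), the mechanism X_3 = -3*X_2 + 4 is discarded; X_3 is fixed at -6.
Since X_2 is not a descendant of the intervened variable, it is unaffected.
X_2 = X_1 + 3  [with X_1=0]  = 3

3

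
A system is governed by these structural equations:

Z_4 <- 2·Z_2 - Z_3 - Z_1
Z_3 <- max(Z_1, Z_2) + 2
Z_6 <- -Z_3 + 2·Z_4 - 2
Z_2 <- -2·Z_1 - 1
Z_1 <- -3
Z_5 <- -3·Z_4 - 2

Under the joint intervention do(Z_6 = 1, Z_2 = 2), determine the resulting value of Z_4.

3

Under do(Z_6 = 1, Z_2 = 2), each intervened variable's structural equation is replaced by its fixed value.
Z_3 = max(Z_1, Z_2) + 2  [with Z_1=-3, Z_2=2]  = 4
Z_4 = 2·Z_2 - Z_3 - Z_1  [with Z_2=2, Z_3=4, Z_1=-3]  = 3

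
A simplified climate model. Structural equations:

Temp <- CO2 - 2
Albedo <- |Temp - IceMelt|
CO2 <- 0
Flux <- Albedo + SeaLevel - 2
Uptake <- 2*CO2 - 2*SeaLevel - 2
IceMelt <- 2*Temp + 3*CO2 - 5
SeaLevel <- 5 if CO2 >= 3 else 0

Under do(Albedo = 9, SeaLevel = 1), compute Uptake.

Under do(Albedo = 9, SeaLevel = 1), each intervened variable's structural equation is replaced by its fixed value.
Uptake = 2*CO2 - 2*SeaLevel - 2  [with CO2=0, SeaLevel=1]  = -4

-4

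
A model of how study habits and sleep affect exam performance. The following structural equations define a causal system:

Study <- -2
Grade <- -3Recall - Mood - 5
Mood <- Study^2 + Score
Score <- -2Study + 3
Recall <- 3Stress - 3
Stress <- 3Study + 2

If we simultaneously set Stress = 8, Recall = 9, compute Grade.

-43

Setting Stress = 8, Recall = 9 by intervention discards those variables' equations.
Score = -2Study + 3  [with Study=-2]  = 7
Mood = Study^2 + Score  [with Study=-2, Score=7]  = 11
Grade = -3Recall - Mood - 5  [with Recall=9, Mood=11]  = -43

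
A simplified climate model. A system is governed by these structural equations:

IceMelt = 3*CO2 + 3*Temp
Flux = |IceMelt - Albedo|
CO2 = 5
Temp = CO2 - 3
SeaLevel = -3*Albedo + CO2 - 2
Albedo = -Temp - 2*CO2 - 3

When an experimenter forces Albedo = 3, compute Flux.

Under do(Albedo=3), the mechanism Albedo = -Temp - 2*CO2 - 3 is discarded; Albedo is fixed at 3.
Temp = CO2 - 3  [with CO2=5]  = 2
IceMelt = 3*CO2 + 3*Temp  [with CO2=5, Temp=2]  = 21
Flux = |IceMelt - Albedo|  [with IceMelt=21, Albedo=3]  = 18

18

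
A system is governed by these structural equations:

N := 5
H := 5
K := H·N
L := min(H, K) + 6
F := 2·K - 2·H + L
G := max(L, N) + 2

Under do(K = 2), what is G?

10

The intervention breaks the incoming arrows to K: K := H·N no longer applies, and K = 2.
L = min(H, K) + 6  [with H=5, K=2]  = 8
G = max(L, N) + 2  [with L=8, N=5]  = 10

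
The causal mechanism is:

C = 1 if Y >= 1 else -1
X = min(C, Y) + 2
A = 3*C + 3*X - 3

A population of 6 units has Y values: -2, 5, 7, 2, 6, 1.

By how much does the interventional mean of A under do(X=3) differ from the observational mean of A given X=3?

-1

The intervention sets X=3 in all 6 units regardless of Y. Recomputing A per unit gives 3, 9, 9, 9, 9, 9; average 8.
Conditioning on X=3 selects the 5 unit(s) with Y ∈ {5, 7, 2, 6, 1}. Their A values: 9, 9, 9, 9, 9. Mean = 9.
Difference = 8 − 9 = -1.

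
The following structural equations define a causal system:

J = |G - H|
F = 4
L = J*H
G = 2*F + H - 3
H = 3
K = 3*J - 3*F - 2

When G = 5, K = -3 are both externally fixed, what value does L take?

The joint intervention fixes G = 5, K = -3, removing each variable's own equation.
J = |G - H|  [with G=5, H=3]  = 2
L = J*H  [with J=2, H=3]  = 6

6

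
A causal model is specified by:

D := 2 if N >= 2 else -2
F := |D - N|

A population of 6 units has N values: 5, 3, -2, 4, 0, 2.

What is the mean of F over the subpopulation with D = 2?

Observing D=2 restricts to units where D's equation naturally yields 2: N ∈ {5, 3, 4, 2}. In that subpopulation F = 3, 1, 2, 0, mean 1.5.

1.5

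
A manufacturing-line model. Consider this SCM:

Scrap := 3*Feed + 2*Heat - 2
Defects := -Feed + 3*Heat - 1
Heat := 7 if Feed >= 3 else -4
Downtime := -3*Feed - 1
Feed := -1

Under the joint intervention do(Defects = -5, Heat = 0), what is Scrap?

-5

The joint intervention fixes Defects = -5, Heat = 0, removing each variable's own equation.
Scrap = 3*Feed + 2*Heat - 2  [with Feed=-1, Heat=0]  = -5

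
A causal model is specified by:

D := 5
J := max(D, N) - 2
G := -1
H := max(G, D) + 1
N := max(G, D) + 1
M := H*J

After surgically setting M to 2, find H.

6

do(M=2) replaces the equation M := H*J with the constant M = 2.
H is not downstream of the intervention, so its value is determined by the original equations.
H = max(G, D) + 1  [with G=-1, D=5]  = 6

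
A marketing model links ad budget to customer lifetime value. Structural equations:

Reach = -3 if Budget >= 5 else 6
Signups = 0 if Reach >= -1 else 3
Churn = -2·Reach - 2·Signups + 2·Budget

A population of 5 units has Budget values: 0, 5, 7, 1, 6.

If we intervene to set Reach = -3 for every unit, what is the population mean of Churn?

Under do(Reach=-3), Reach's equation is replaced by Reach=-3 for every unit. Per-unit Churn: 0, 10, 14, 2, 12. Mean = 7.6.

7.6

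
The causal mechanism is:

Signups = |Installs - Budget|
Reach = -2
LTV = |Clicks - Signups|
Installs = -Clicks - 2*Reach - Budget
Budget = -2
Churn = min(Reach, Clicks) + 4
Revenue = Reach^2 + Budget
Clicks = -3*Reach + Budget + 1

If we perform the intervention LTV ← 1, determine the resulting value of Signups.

3

do(LTV=1) replaces the equation LTV = |Clicks - Signups| with the constant LTV = 1.
Signups is not downstream of the intervention, so its value is determined by the original equations.
Clicks = -3*Reach + Budget + 1  [with Reach=-2, Budget=-2]  = 5
Installs = -Clicks - 2*Reach - Budget  [with Clicks=5, Reach=-2, Budget=-2]  = 1
Signups = |Installs - Budget|  [with Installs=1, Budget=-2]  = 3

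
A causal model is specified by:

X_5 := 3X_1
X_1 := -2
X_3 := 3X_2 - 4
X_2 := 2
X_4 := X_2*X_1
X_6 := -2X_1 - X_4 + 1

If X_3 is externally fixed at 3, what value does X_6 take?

The intervention breaks the incoming arrows to X_3: X_3 := 3X_2 - 4 no longer applies, and X_3 = 3.
No directed path runs from X_3 to X_6, so X_6 keeps its natural value.
X_4 = X_2*X_1  [with X_2=2, X_1=-2]  = -4
X_6 = -2X_1 - X_4 + 1  [with X_1=-2, X_4=-4]  = 9

9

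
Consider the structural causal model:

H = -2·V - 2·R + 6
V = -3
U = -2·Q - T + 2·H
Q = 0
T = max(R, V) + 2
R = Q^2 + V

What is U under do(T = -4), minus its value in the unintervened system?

3

Under do(T=-4), the mechanism T = max(R, V) + 2 is discarded; T is fixed at -4.
R = Q^2 + V  [with Q=0, V=-3]  = -3
H = -2·V - 2·R + 6  [with V=-3, R=-3]  = 18
U = -2·Q - T + 2·H  [with Q=0, T=-4, H=18]  = 40
Without intervention: R = Q^2 + V  [with Q=0, V=-3]  = -3; T = max(R, V) + 2  [with R=-3, V=-3]  = -1; H = -2·V - 2·R + 6  [with V=-3, R=-3]  = 18; U = -2·Q - T + 2·H  [with Q=0, T=-1, H=18]  = 37.
Change = 40 − 37 = 3.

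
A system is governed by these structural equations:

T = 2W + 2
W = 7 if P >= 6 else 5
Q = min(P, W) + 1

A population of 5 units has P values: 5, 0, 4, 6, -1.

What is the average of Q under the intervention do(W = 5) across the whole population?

3.6

The intervention sets W=5 in all 5 units regardless of P. Recomputing Q per unit gives 6, 1, 5, 6, 0; average 3.6.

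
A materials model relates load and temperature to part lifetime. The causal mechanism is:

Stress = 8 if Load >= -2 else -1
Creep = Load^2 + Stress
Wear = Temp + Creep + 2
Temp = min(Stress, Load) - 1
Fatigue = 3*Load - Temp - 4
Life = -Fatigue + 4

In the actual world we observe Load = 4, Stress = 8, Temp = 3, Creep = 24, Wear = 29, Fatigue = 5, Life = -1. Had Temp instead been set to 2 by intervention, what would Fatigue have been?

The intervention breaks the incoming arrows to Temp: Temp = min(Stress, Load) - 1 no longer applies, and Temp = 2.
Fatigue = 3*Load - Temp - 4  [with Load=4, Temp=2]  = 6

6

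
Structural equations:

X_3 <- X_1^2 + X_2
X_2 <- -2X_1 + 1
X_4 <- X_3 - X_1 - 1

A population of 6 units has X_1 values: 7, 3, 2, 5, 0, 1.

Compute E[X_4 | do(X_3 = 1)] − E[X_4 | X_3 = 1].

-2

do(X_3=1) breaks X_3's dependence on X_1. With X_3=1 fixed, X_4 across the units is -7, -3, -2, -5, 0, -1, mean -3.
Conditioning on X_3=1 selects the 2 unit(s) with X_1 ∈ {2, 0}. Their X_4 values: -2, 0. Mean = -1.
Difference = -3 − (-1) = -2.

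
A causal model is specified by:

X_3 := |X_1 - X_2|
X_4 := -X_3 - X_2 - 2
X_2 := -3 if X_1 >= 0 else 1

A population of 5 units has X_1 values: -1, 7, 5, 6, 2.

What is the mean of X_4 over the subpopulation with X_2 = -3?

Observing X_2=-3 restricts to units where X_2's equation naturally yields -3: X_1 ∈ {7, 5, 6, 2}. In that subpopulation X_4 = -9, -7, -8, -4, mean -7.

-7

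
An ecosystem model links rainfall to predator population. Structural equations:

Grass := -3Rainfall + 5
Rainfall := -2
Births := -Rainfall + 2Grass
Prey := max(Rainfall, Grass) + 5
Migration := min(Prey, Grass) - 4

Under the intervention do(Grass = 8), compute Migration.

do(Grass=8) replaces the equation Grass := -3Rainfall + 5 with the constant Grass = 8.
Prey = max(Rainfall, Grass) + 5  [with Rainfall=-2, Grass=8]  = 13
Migration = min(Prey, Grass) - 4  [with Prey=13, Grass=8]  = 4

4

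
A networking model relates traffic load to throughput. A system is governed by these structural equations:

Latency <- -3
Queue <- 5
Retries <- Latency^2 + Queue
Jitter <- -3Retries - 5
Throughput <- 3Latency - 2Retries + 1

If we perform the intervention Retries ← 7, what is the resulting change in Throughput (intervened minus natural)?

14

do(Retries=7) replaces the equation Retries <- Latency^2 + Queue with the constant Retries = 7.
Throughput = 3Latency - 2Retries + 1  [with Latency=-3, Retries=7]  = -22
Without intervention: Retries = Latency^2 + Queue  [with Latency=-3, Queue=5]  = 14; Throughput = 3Latency - 2Retries + 1  [with Latency=-3, Retries=14]  = -36.
Change = -22 − (-36) = 14.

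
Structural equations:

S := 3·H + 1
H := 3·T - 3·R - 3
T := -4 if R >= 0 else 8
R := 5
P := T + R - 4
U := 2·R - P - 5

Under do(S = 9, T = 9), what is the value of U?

-5

The joint intervention fixes S = 9, T = 9, removing each variable's own equation.
P = T + R - 4  [with T=9, R=5]  = 10
U = 2·R - P - 5  [with R=5, P=10]  = -5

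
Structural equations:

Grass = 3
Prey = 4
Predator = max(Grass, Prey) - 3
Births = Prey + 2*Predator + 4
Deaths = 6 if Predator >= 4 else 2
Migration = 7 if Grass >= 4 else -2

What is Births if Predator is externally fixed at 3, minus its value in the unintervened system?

The intervention breaks the incoming arrows to Predator: Predator = max(Grass, Prey) - 3 no longer applies, and Predator = 3.
Births = Prey + 2*Predator + 4  [with Prey=4, Predator=3]  = 14
Without intervention: Predator = max(Grass, Prey) - 3  [with Grass=3, Prey=4]  = 1; Births = Prey + 2*Predator + 4  [with Prey=4, Predator=1]  = 10.
Change = 14 − 10 = 4.

4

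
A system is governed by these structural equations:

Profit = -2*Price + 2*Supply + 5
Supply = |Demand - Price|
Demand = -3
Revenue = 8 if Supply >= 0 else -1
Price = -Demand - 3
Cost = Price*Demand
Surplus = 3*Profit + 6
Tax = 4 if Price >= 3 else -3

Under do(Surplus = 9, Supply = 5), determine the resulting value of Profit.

15

Under do(Surplus = 9, Supply = 5), each intervened variable's structural equation is replaced by its fixed value.
Price = -Demand - 3  [with Demand=-3]  = 0
Profit = -2*Price + 2*Supply + 5  [with Price=0, Supply=5]  = 15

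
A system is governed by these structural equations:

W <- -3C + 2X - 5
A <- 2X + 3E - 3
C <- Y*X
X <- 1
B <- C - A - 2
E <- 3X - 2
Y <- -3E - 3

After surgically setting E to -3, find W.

Under do(E=-3), the mechanism E <- 3X - 2 is discarded; E is fixed at -3.
Y = -3E - 3  [with E=-3]  = 6
C = Y*X  [with Y=6, X=1]  = 6
W = -3C + 2X - 5  [with C=6, X=1]  = -21

-21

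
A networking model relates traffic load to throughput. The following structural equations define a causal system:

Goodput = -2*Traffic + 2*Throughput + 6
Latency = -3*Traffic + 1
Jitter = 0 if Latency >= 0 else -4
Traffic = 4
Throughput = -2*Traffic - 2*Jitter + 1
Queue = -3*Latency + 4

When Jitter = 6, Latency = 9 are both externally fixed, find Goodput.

-40

The joint intervention fixes Jitter = 6, Latency = 9, removing each variable's own equation.
Throughput = -2*Traffic - 2*Jitter + 1  [with Traffic=4, Jitter=6]  = -19
Goodput = -2*Traffic + 2*Throughput + 6  [with Traffic=4, Throughput=-19]  = -40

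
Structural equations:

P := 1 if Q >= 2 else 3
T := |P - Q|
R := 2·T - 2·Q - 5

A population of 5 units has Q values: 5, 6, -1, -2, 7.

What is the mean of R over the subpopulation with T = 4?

-1

E[R|T=4] averages over only the 2 units with T=4 (Q = 5, -1): R = -7, 5, mean -1.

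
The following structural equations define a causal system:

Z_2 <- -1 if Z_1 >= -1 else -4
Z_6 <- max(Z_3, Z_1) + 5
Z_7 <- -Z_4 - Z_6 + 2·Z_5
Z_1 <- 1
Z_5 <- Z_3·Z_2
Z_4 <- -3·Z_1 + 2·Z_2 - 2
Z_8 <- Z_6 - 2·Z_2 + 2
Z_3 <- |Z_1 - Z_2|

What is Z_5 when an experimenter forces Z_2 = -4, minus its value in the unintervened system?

do(Z_2=-4) replaces the equation Z_2 <- -1 if Z_1 >= -1 else -4 with the constant Z_2 = -4.
Z_3 = |Z_1 - Z_2|  [with Z_1=1, Z_2=-4]  = 5
Z_5 = Z_3·Z_2  [with Z_3=5, Z_2=-4]  = -20
Without intervention: Z_2 = -1 if Z_1 >= -1 else -4  [with Z_1=1]  = -1; Z_3 = |Z_1 - Z_2|  [with Z_1=1, Z_2=-1]  = 2; Z_5 = Z_3·Z_2  [with Z_3=2, Z_2=-1]  = -2.
Change = -20 − (-2) = -18.

-18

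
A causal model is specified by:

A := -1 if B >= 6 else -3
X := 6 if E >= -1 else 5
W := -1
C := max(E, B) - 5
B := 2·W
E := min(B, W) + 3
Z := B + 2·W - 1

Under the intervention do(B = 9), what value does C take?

do(B=9) replaces the equation B := 2·W with the constant B = 9.
E = min(B, W) + 3  [with B=9, W=-1]  = 2
C = max(E, B) - 5  [with E=2, B=9]  = 4

4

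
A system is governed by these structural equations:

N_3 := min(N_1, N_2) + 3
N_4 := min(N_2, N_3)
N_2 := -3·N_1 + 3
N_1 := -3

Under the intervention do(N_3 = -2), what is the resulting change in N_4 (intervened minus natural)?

The intervention breaks the incoming arrows to N_3: N_3 := min(N_1, N_2) + 3 no longer applies, and N_3 = -2.
N_2 = -3·N_1 + 3  [with N_1=-3]  = 12
N_4 = min(N_2, N_3)  [with N_2=12, N_3=-2]  = -2
Without intervention: N_2 = -3·N_1 + 3  [with N_1=-3]  = 12; N_3 = min(N_1, N_2) + 3  [with N_1=-3, N_2=12]  = 0; N_4 = min(N_2, N_3)  [with N_2=12, N_3=0]  = 0.
Change = -2 − 0 = -2.

-2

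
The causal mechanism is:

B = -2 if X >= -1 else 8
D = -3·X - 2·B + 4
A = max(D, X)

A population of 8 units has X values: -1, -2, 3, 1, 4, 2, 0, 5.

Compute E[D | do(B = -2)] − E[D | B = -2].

1.5

Every unit gets B=-2 under the intervention. D values become 11, 14, -1, 5, -4, 2, 8, -7; E[D|do(B=-2)] = 3.5.
Observing B=-2 restricts to units where B's equation naturally yields -2: X ∈ {-1, 3, 1, 4, 2, 0, 5}. In that subpopulation D = 11, -1, 5, -4, 2, 8, -7, mean 2.
Difference = 3.5 − 2 = 1.5.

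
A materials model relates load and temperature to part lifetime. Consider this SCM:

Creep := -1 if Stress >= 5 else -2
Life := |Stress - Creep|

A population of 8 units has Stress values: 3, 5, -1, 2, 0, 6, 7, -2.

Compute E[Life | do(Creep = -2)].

4.5

Under do(Creep=-2), Creep's equation is replaced by Creep=-2 for every unit. Per-unit Life: 5, 7, 1, 4, 2, 8, 9, 0. Mean = 4.5.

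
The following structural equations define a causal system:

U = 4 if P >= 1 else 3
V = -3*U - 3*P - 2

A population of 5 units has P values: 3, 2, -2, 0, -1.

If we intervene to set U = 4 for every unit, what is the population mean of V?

The intervention sets U=4 in all 5 units regardless of P. Recomputing V per unit gives -23, -20, -8, -14, -11; average -15.2.

-15.2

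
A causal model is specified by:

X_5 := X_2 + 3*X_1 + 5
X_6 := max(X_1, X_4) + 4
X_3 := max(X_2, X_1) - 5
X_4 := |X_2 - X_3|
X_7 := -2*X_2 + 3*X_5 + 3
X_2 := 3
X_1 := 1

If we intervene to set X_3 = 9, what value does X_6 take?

The intervention breaks the incoming arrows to X_3: X_3 := max(X_2, X_1) - 5 no longer applies, and X_3 = 9.
X_4 = |X_2 - X_3|  [with X_2=3, X_3=9]  = 6
X_6 = max(X_1, X_4) + 4  [with X_1=1, X_4=6]  = 10

10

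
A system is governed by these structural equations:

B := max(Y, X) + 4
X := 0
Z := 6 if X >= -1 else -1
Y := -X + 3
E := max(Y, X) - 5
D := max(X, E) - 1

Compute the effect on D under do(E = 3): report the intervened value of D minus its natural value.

Intervening sets E = 3 and removes its equation (E := max(Y, X) - 5).
D = max(X, E) - 1  [with X=0, E=3]  = 2
Without intervention: Y = -X + 3  [with X=0]  = 3; E = max(Y, X) - 5  [with Y=3, X=0]  = -2; D = max(X, E) - 1  [with X=0, E=-2]  = -1.
Change = 2 − (-1) = 3.

3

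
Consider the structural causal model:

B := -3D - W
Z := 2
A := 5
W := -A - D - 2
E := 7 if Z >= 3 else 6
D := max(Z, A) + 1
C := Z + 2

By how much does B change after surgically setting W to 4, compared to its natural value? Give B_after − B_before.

Under do(W=4), the mechanism W := -A - D - 2 is discarded; W is fixed at 4.
D = max(Z, A) + 1  [with Z=2, A=5]  = 6
B = -3D - W  [with D=6, W=4]  = -22
Without intervention: D = max(Z, A) + 1  [with Z=2, A=5]  = 6; W = -A - D - 2  [with A=5, D=6]  = -13; B = -3D - W  [with D=6, W=-13]  = -5.
Change = -22 − (-5) = -17.

-17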